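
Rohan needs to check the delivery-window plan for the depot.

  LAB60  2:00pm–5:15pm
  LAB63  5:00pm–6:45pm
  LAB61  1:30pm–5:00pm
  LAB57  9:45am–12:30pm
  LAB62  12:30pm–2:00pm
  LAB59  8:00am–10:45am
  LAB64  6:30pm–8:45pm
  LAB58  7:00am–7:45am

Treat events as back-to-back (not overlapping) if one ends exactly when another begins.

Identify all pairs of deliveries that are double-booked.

Check each pair: they overlap iff neither finishes before the other starts.
Sorted by start: LAB58, LAB59, LAB57, LAB62, LAB61, LAB60, LAB63, LAB64.
LAB59 starts after LAB58 ends; LAB58 is clear from here.
LAB57 starts before LAB59 ends → LAB59 and LAB57 overlap.
LAB62 starts after LAB59 ends; LAB59 is clear from here.
LAB62 starts exactly when LAB57 ends (back-to-back, no overlap); LAB57 is clear from here.
LAB61 starts before LAB62 ends → LAB62 and LAB61 overlap.
LAB60 starts exactly when LAB62 ends (back-to-back, no overlap); LAB62 is clear from here.
LAB60 starts before LAB61 ends → LAB61 and LAB60 overlap.
LAB63 starts exactly when LAB61 ends (back-to-back, no overlap); LAB61 is clear from here.
LAB63 starts before LAB60 ends → LAB60 and LAB63 overlap.
LAB64 starts after LAB60 ends.
LAB64 starts before LAB63 ends → LAB63 and LAB64 overlap.

LAB57 & LAB59, LAB60 & LAB61, LAB60 & LAB63, LAB61 & LAB62, LAB63 & LAB64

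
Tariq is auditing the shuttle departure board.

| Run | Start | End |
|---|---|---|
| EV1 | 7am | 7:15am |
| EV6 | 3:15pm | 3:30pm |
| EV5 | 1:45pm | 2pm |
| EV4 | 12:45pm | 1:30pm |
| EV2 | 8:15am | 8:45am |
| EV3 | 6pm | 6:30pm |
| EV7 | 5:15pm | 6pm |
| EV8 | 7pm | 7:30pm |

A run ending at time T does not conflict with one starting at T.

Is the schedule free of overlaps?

Sorted by start: EV1, EV2, EV4, EV5, EV6, EV7, EV3, EV8.
EV2 starts after EV1 ends, so nothing later overlaps EV1 either.
EV4 starts after EV2 ends, so nothing later overlaps EV2 either.
EV5 starts after EV4 ends, so nothing later overlaps EV4 either.
EV6 starts after EV5 ends, so nothing later overlaps EV5 either.
EV7 starts after EV6 ends, so nothing later overlaps EV6 either.
EV3 starts exactly when EV7 ends (back-to-back, no overlap), so nothing later overlaps EV7 either.
EV8 starts after EV3 ends.
Every pair is clear; the schedule has no overlaps.

Yes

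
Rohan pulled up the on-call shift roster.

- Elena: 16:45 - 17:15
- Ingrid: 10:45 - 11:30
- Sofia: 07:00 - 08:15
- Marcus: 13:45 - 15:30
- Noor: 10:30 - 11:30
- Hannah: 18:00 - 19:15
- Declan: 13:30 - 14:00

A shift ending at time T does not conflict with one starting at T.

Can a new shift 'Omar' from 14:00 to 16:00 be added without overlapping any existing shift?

No — it overlaps Marcus

Sofia: ends 08:15 at or before Omar starts 14:00 → clear.
Noor: ends 11:30 at or before Omar starts 14:00 → clear.
Ingrid: ends 11:30 at or before Omar starts 14:00 → clear.
Declan: ends 14:00 at or before Omar starts 14:00 → clear.
Marcus: starts 13:45 before Omar ends 16:00, and ends 15:30 after Omar starts 14:00 → overlap.
Elena: starts 16:45 at or after Omar ends 16:00 → clear.
Hannah: starts 18:00 at or after Omar ends 16:00 → clear.
Omar overlaps Marcus.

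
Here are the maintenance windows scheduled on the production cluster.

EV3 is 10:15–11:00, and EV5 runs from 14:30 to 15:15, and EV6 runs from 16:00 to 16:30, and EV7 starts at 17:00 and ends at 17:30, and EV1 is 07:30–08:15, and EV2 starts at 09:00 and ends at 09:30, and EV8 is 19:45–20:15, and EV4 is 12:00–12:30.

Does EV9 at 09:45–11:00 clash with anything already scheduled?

EV1: ends 08:15 at or before EV9 starts 09:45 → clear.
EV2: ends 09:30 at or before EV9 starts 09:45 → clear.
EV3: starts 10:15 before EV9 ends 11:00, and ends 11:00 after EV9 starts 09:45 → overlap.
EV4: starts 12:00 at or after EV9 ends 11:00 → clear.
EV5: starts 14:30 at or after EV9 ends 11:00 → clear.
EV6: starts 16:00 at or after EV9 ends 11:00 → clear.
EV7: starts 17:00 at or after EV9 ends 11:00 → clear.
EV8: starts 19:45 at or after EV9 ends 11:00 → clear.
EV9 overlaps EV3.

Yes — it overlaps EV3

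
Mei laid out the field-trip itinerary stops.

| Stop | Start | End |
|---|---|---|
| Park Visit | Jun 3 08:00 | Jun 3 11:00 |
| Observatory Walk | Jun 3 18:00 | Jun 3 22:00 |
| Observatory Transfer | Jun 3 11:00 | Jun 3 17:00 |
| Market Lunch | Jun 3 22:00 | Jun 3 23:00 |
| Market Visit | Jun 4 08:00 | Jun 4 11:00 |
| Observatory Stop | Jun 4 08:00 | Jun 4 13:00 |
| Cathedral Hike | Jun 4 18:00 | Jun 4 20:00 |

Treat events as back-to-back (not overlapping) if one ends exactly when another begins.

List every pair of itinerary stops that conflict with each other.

Sorted by start: Park Visit, Observatory Transfer, Observatory Walk, Market Lunch, Market Visit, Observatory Stop, Cathedral Hike.
Observatory Transfer starts exactly when Park Visit ends (back-to-back, no overlap) — done with Park Visit.
Observatory Walk starts after Observatory Transfer ends — done with Observatory Transfer.
Market Lunch starts exactly when Observatory Walk ends (back-to-back, no overlap) — done with Observatory Walk.
Market Visit starts after Market Lunch ends — done with Market Lunch.
Observatory Stop starts before Market Visit ends → Market Visit and Observatory Stop overlap.
Cathedral Hike starts after Market Visit ends.
Cathedral Hike starts after Observatory Stop ends.

Market Visit & Observatory Stop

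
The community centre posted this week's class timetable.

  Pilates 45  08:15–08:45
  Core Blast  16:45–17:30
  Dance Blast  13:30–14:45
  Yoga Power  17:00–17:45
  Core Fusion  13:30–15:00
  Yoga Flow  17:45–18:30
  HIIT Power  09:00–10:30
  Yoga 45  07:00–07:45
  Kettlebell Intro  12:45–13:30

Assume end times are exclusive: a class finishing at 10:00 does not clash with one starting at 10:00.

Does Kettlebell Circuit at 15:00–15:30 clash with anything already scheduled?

Yoga 45: ends 07:45 at or before Kettlebell Circuit starts 15:00 → clear.
Pilates 45: ends 08:45 at or before Kettlebell Circuit starts 15:00 → clear.
HIIT Power: ends 10:30 at or before Kettlebell Circuit starts 15:00 → clear.
Kettlebell Intro: ends 13:30 at or before Kettlebell Circuit starts 15:00 → clear.
Dance Blast: ends 14:45 at or before Kettlebell Circuit starts 15:00 → clear.
Core Fusion: ends 15:00 at or before Kettlebell Circuit starts 15:00 → clear.
Core Blast: starts 16:45 at or after Kettlebell Circuit ends 15:30 → clear.
Yoga Power: starts 17:00 at or after Kettlebell Circuit ends 15:30 → clear.
Yoga Flow: starts 17:45 at or after Kettlebell Circuit ends 15:30 → clear.

No — it doesn't clash with anything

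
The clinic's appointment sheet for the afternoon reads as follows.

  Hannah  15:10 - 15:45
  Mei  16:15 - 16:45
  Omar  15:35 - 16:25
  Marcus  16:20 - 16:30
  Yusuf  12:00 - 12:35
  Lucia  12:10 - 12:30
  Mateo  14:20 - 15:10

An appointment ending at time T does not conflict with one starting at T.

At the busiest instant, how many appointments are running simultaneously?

3

Sort all start/end points and keep a running count:
12:00 start Yusuf → 1
12:10 start Lucia → 2
12:30 end Lucia → 1
12:35 end Yusuf → 0
14:20 start Mateo → 1
15:10 end Mateo → 0
15:10 start Hannah → 1
15:35 start Omar → 2
15:45 end Hannah → 1
16:15 start Mei → 2
16:20 start Marcus → 3
16:25 end Omar → 2
16:30 end Marcus → 1
16:45 end Mei → 0
Peak is 3, at 16:20 (Marcus, Mei, Omar).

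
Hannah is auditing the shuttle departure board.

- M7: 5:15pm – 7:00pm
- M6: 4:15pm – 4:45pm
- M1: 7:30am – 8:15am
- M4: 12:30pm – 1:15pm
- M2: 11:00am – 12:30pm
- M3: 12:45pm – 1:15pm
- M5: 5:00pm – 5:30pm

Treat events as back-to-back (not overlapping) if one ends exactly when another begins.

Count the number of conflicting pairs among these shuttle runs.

Sorted by start: M1, M2, M4, M3, M6, M5, M7.
M2 starts after M1 ends, so M1 has no further overlaps.
M4 starts exactly when M2 ends (back-to-back, no overlap), so M2 has no further overlaps.
M3 starts before M4 ends → M4 and M3 overlap.
M6 starts after M4 ends, so M4 has no further overlaps.
M6 starts after M3 ends, so M3 has no further overlaps.
M5 starts after M6 ends, so M6 has no further overlaps.
M7 starts before M5 ends → M5 and M7 overlap.
Overlapping pairs: M3 & M4, M5 & M7 — 2 in total.

2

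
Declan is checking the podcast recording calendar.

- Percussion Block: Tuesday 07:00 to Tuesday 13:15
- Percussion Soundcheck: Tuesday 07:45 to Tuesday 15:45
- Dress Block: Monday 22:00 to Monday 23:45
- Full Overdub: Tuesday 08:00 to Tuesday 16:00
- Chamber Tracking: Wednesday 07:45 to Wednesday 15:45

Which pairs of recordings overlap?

Sorted by start: Dress Block, Percussion Block, Percussion Soundcheck, Full Overdub, Chamber Tracking.
Percussion Block starts after Dress Block ends, so nothing later overlaps Dress Block either.
Percussion Soundcheck starts before Percussion Block ends → Percussion Block and Percussion Soundcheck overlap.
Full Overdub starts before Percussion Block ends → Percussion Block and Full Overdub overlap.
Chamber Tracking starts after Percussion Block ends.
Full Overdub starts before Percussion Soundcheck ends → Percussion Soundcheck and Full Overdub overlap.
Chamber Tracking starts after Percussion Soundcheck ends.
Chamber Tracking starts after Full Overdub ends.

Full Overdub & Percussion Block, Full Overdub & Percussion Soundcheck, Percussion Block & Percussion Soundcheck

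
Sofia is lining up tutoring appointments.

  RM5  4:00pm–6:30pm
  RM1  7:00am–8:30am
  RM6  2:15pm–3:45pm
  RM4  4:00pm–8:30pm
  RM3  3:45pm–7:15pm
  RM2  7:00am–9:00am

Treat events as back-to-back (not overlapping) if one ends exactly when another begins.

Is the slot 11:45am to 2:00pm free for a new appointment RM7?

RM1: ends 8:30am at or before RM7 starts 11:45am → clear.
RM2: ends 9:00am at or before RM7 starts 11:45am → clear.
RM6: starts 2:15pm at or after RM7 ends 2:00pm → clear.
RM3: starts 3:45pm at or after RM7 ends 2:00pm → clear.
RM4: starts 4:00pm at or after RM7 ends 2:00pm → clear.
RM5: starts 4:00pm at or after RM7 ends 2:00pm → clear.

Yes — the slot is free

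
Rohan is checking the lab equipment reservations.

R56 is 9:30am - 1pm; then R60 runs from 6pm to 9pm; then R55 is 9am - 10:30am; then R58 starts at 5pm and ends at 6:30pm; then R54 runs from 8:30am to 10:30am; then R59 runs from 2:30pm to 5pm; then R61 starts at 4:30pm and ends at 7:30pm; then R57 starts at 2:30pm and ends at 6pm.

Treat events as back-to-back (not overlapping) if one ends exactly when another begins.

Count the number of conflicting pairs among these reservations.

Two intervals overlap when each starts before the other ends.
Sorted by start: R54, R55, R56, R57, R59, R61, R58, R60.
R55 starts before R54 ends → R54 and R55 overlap.
R56 starts before R54 ends → R54 and R56 overlap.
R57 starts after R54 ends — done with R54.
R56 starts before R55 ends → R55 and R56 overlap.
R57 starts after R55 ends — done with R55.
R57 starts after R56 ends — done with R56.
R59 starts before R57 ends → R57 and R59 overlap.
R61 starts before R57 ends → R57 and R61 overlap.
R58 starts before R57 ends → R57 and R58 overlap.
R60 starts exactly when R57 ends (back-to-back, no overlap).
R61 starts before R59 ends → R59 and R61 overlap.
R58 starts exactly when R59 ends (back-to-back, no overlap) — done with R59.
R58 starts before R61 ends → R61 and R58 overlap.
R60 starts before R61 ends → R61 and R60 overlap.
R60 starts before R58 ends → R58 and R60 overlap.
Overlapping pairs: R54 & R55, R54 & R56, R55 & R56, R57 & R58, R57 & R59, R57 & R61, R58 & R60, R58 & R61, R59 & R61, R60 & R61 — 10 in total.

10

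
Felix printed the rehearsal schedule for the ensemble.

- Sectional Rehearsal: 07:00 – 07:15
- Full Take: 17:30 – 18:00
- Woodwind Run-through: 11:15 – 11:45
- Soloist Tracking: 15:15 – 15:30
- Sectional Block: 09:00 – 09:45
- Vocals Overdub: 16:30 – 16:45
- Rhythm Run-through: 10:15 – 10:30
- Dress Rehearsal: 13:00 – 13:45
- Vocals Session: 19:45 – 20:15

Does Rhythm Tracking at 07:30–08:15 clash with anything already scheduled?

Sectional Rehearsal: ends 07:15 at or before Rhythm Tracking starts 07:30 → clear.
Sectional Block: starts 09:00 at or after Rhythm Tracking ends 08:15 → clear.
Rhythm Run-through: starts 10:15 at or after Rhythm Tracking ends 08:15 → clear.
Woodwind Run-through: starts 11:15 at or after Rhythm Tracking ends 08:15 → clear.
Dress Rehearsal: starts 13:00 at or after Rhythm Tracking ends 08:15 → clear.
Soloist Tracking: starts 15:15 at or after Rhythm Tracking ends 08:15 → clear.
Vocals Overdub: starts 16:30 at or after Rhythm Tracking ends 08:15 → clear.
Full Take: starts 17:30 at or after Rhythm Tracking ends 08:15 → clear.
Vocals Session: starts 19:45 at or after Rhythm Tracking ends 08:15 → clear.

No — it doesn't clash with anything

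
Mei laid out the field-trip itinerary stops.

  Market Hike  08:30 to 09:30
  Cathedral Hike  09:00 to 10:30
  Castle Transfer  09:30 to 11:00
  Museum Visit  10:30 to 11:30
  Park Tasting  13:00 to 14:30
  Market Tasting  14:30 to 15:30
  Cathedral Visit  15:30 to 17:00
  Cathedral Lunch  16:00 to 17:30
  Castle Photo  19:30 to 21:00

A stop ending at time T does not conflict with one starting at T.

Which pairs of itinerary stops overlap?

Castle Transfer & Cathedral Hike, Castle Transfer & Museum Visit, Cathedral Hike & Market Hike, Cathedral Lunch & Cathedral Visit

Two intervals overlap when each starts before the other ends.
Sorted by start: Market Hike, Cathedral Hike, Castle Transfer, Museum Visit, Park Tasting, Market Tasting, Cathedral Visit, Cathedral Lunch, Castle Photo.
Cathedral Hike starts before Market Hike ends → Market Hike and Cathedral Hike overlap.
Castle Transfer starts exactly when Market Hike ends (back-to-back, no overlap), so nothing later overlaps Market Hike either.
Castle Transfer starts before Cathedral Hike ends → Cathedral Hike and Castle Transfer overlap.
Museum Visit starts exactly when Cathedral Hike ends (back-to-back, no overlap), so nothing later overlaps Cathedral Hike either.
Museum Visit starts before Castle Transfer ends → Castle Transfer and Museum Visit overlap.
Park Tasting starts after Castle Transfer ends, so nothing later overlaps Castle Transfer either.
Park Tasting starts after Museum Visit ends, so nothing later overlaps Museum Visit either.
Market Tasting starts exactly when Park Tasting ends (back-to-back, no overlap), so nothing later overlaps Park Tasting either.
Cathedral Visit starts exactly when Market Tasting ends (back-to-back, no overlap), so nothing later overlaps Market Tasting either.
Cathedral Lunch starts before Cathedral Visit ends → Cathedral Visit and Cathedral Lunch overlap.
Castle Photo starts after Cathedral Visit ends.
Castle Photo starts after Cathedral Lunch ends.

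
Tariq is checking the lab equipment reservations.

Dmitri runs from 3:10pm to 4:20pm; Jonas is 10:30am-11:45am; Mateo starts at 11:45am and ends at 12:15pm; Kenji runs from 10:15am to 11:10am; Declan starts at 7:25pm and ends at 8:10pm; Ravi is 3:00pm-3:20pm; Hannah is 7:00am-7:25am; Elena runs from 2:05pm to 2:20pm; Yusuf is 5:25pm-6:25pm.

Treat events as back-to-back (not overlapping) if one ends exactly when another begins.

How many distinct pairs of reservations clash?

2

Sorted by start: Hannah, Kenji, Jonas, Mateo, Elena, Ravi, Dmitri, Yusuf, Declan.
Kenji starts after Hannah ends; Hannah is clear from here.
Jonas starts before Kenji ends → Kenji and Jonas overlap.
Mateo starts after Kenji ends; Kenji is clear from here.
Mateo starts exactly when Jonas ends (back-to-back, no overlap); Jonas is clear from here.
Elena starts after Mateo ends; Mateo is clear from here.
Ravi starts after Elena ends; Elena is clear from here.
Dmitri starts before Ravi ends → Ravi and Dmitri overlap.
Yusuf starts after Ravi ends; Ravi is clear from here.
Yusuf starts after Dmitri ends; Dmitri is clear from here.
Declan starts after Yusuf ends.
Overlapping pairs: Dmitri & Ravi, Jonas & Kenji — 2 in total.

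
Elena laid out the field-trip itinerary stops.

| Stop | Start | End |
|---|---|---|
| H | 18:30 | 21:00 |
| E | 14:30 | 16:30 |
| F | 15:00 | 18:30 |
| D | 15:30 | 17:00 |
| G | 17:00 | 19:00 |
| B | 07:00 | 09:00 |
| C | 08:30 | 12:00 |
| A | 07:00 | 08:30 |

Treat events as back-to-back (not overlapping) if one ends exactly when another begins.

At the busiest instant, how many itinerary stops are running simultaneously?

Sort all start/end points and keep a running count:
07:00 start A → 1
07:00 start B → 2
08:30 end A → 1
08:30 start C → 2
09:00 end B → 1
12:00 end C → 0
14:30 start E → 1
15:00 start F → 2
15:30 start D → 3
16:30 end E → 2
17:00 end D → 1
17:00 start G → 2
18:30 end F → 1
18:30 start H → 2
19:00 end G → 1
21:00 end H → 0
Peak is 3, at 15:30 (D, E, F).

3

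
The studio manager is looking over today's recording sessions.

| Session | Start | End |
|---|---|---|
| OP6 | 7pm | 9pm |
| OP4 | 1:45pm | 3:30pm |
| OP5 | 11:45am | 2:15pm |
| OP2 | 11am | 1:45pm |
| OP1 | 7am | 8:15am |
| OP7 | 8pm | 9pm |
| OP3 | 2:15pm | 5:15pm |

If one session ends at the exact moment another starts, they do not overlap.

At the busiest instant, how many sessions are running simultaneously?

2

Sweep the timeline, counting +1 at each start and −1 at each end (ends before starts at a tie):
7am start OP1 → 1
8:15am end OP1 → 0
11am start OP2 → 1
11:45am start OP5 → 2
1:45pm end OP2 → 1
1:45pm start OP4 → 2
2:15pm end OP5 → 1
2:15pm start OP3 → 2
3:30pm end OP4 → 1
5:15pm end OP3 → 0
7pm start OP6 → 1
8pm start OP7 → 2
9pm end OP6 → 1
9pm end OP7 → 0
Peak is 2, at 11:45am (OP2, OP5).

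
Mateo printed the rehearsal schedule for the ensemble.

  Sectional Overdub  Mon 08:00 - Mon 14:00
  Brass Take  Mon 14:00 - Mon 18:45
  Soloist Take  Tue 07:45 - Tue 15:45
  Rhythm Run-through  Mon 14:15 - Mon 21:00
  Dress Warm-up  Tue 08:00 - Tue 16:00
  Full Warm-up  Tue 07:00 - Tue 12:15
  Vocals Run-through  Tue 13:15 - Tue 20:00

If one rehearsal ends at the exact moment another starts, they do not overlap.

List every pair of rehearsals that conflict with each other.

Sorted by start: Sectional Overdub, Brass Take, Rhythm Run-through, Full Warm-up, Soloist Take, Dress Warm-up, Vocals Run-through.
Brass Take starts exactly when Sectional Overdub ends (back-to-back, no overlap), so Sectional Overdub has no further overlaps.
Rhythm Run-through starts before Brass Take ends → Brass Take and Rhythm Run-through overlap.
Full Warm-up starts after Brass Take ends, so Brass Take has no further overlaps.
Full Warm-up starts after Rhythm Run-through ends, so Rhythm Run-through has no further overlaps.
Soloist Take starts before Full Warm-up ends → Full Warm-up and Soloist Take overlap.
Dress Warm-up starts before Full Warm-up ends → Full Warm-up and Dress Warm-up overlap.
Vocals Run-through starts after Full Warm-up ends.
Dress Warm-up starts before Soloist Take ends → Soloist Take and Dress Warm-up overlap.
Vocals Run-through starts before Soloist Take ends → Soloist Take and Vocals Run-through overlap.
Vocals Run-through starts before Dress Warm-up ends → Dress Warm-up and Vocals Run-through overlap.

Brass Take & Rhythm Run-through, Dress Warm-up & Full Warm-up, Dress Warm-up & Soloist Take, Dress Warm-up & Vocals Run-through, Full Warm-up & Soloist Take, Soloist Take & Vocals Run-through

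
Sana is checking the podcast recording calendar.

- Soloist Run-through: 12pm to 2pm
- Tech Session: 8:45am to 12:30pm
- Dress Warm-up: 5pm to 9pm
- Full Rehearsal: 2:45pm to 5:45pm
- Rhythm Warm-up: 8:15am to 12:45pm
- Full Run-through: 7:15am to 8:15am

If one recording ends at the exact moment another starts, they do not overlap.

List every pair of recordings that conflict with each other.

Dress Warm-up & Full Rehearsal, Rhythm Warm-up & Soloist Run-through, Rhythm Warm-up & Tech Session, Soloist Run-through & Tech Session

Check each pair: they overlap iff neither finishes before the other starts.
Sorted by start: Full Run-through, Rhythm Warm-up, Tech Session, Soloist Run-through, Full Rehearsal, Dress Warm-up.
Rhythm Warm-up starts exactly when Full Run-through ends (back-to-back, no overlap); Full Run-through is clear from here.
Tech Session starts before Rhythm Warm-up ends → Rhythm Warm-up and Tech Session overlap.
Soloist Run-through starts before Rhythm Warm-up ends → Rhythm Warm-up and Soloist Run-through overlap.
Full Rehearsal starts after Rhythm Warm-up ends; Rhythm Warm-up is clear from here.
Soloist Run-through starts before Tech Session ends → Tech Session and Soloist Run-through overlap.
Full Rehearsal starts after Tech Session ends; Tech Session is clear from here.
Full Rehearsal starts after Soloist Run-through ends; Soloist Run-through is clear from here.
Dress Warm-up starts before Full Rehearsal ends → Full Rehearsal and Dress Warm-up overlap.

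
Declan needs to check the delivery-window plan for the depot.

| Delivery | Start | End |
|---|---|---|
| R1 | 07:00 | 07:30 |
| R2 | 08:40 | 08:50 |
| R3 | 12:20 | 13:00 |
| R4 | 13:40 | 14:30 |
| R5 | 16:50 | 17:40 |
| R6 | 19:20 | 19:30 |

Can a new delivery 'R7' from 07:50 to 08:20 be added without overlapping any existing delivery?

R1: ends 07:30 at or before R7 starts 07:50 → clear.
R2: starts 08:40 at or after R7 ends 08:20 → clear.
R3: starts 12:20 at or after R7 ends 08:20 → clear.
R4: starts 13:40 at or after R7 ends 08:20 → clear.
R5: starts 16:50 at or after R7 ends 08:20 → clear.
R6: starts 19:20 at or after R7 ends 08:20 → clear.

Yes — the slot is free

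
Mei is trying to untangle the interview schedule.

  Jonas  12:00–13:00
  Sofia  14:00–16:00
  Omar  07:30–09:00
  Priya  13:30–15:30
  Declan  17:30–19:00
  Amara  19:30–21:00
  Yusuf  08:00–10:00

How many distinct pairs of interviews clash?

Check each pair: they overlap iff neither finishes before the other starts.
Sorted by start: Omar, Yusuf, Jonas, Priya, Sofia, Declan, Amara.
Yusuf starts before Omar ends → Omar and Yusuf overlap.
Jonas starts after Omar ends — done with Omar.
Jonas starts after Yusuf ends — done with Yusuf.
Priya starts after Jonas ends — done with Jonas.
Sofia starts before Priya ends → Priya and Sofia overlap.
Declan starts after Priya ends — done with Priya.
Declan starts after Sofia ends — done with Sofia.
Amara starts after Declan ends.
Overlapping pairs: Omar & Yusuf, Priya & Sofia — 2 in total.

2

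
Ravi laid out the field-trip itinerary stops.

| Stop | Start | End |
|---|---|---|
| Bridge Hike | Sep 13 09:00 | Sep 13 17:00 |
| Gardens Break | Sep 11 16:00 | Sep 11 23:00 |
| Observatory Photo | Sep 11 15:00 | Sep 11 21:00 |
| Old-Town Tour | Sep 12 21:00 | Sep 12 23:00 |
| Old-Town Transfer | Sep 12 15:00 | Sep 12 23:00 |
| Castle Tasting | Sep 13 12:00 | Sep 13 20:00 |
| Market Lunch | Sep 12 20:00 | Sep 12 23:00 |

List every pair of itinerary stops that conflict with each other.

Bridge Hike & Castle Tasting, Gardens Break & Observatory Photo, Market Lunch & Old-Town Tour, Market Lunch & Old-Town Transfer, Old-Town Tour & Old-Town Transfer

Two intervals overlap when each starts before the other ends.
Sorted by start: Observatory Photo, Gardens Break, Old-Town Transfer, Market Lunch, Old-Town Tour, Bridge Hike, Castle Tasting.
Gardens Break starts before Observatory Photo ends → Observatory Photo and Gardens Break overlap.
Old-Town Transfer starts after Observatory Photo ends, so Observatory Photo has no further overlaps.
Old-Town Transfer starts after Gardens Break ends, so Gardens Break has no further overlaps.
Market Lunch starts before Old-Town Transfer ends → Old-Town Transfer and Market Lunch overlap.
Old-Town Tour starts before Old-Town Transfer ends → Old-Town Transfer and Old-Town Tour overlap.
Bridge Hike starts after Old-Town Transfer ends, so Old-Town Transfer has no further overlaps.
Old-Town Tour starts before Market Lunch ends → Market Lunch and Old-Town Tour overlap.
Bridge Hike starts after Market Lunch ends, so Market Lunch has no further overlaps.
Bridge Hike starts after Old-Town Tour ends, so Old-Town Tour has no further overlaps.
Castle Tasting starts before Bridge Hike ends → Bridge Hike and Castle Tasting overlap.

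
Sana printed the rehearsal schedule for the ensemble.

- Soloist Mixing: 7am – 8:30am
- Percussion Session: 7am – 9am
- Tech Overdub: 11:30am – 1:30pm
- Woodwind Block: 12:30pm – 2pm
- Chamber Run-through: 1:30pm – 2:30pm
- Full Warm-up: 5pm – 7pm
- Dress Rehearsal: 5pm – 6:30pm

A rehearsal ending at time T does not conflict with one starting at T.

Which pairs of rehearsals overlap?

Chamber Run-through & Woodwind Block, Dress Rehearsal & Full Warm-up, Percussion Session & Soloist Mixing, Tech Overdub & Woodwind Block

Check each pair: they overlap iff neither finishes before the other starts.
Sorted by start: Soloist Mixing, Percussion Session, Tech Overdub, Woodwind Block, Chamber Run-through, Full Warm-up, Dress Rehearsal.
Percussion Session starts before Soloist Mixing ends → Soloist Mixing and Percussion Session overlap.
Tech Overdub starts after Soloist Mixing ends — done with Soloist Mixing.
Tech Overdub starts after Percussion Session ends — done with Percussion Session.
Woodwind Block starts before Tech Overdub ends → Tech Overdub and Woodwind Block overlap.
Chamber Run-through starts exactly when Tech Overdub ends (back-to-back, no overlap) — done with Tech Overdub.
Chamber Run-through starts before Woodwind Block ends → Woodwind Block and Chamber Run-through overlap.
Full Warm-up starts after Woodwind Block ends — done with Woodwind Block.
Full Warm-up starts after Chamber Run-through ends — done with Chamber Run-through.
Dress Rehearsal starts before Full Warm-up ends → Full Warm-up and Dress Rehearsal overlap.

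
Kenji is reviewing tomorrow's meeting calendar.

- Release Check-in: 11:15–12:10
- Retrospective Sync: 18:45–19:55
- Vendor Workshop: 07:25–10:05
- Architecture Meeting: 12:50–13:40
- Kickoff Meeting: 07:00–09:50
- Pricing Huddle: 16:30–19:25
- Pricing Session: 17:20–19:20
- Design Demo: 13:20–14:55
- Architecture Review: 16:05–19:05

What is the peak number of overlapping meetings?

4

Walk through starts and ends in time order (an end at T is processed before a start at T):
07:00 start Kickoff Meeting → 1
07:25 start Vendor Workshop → 2
09:50 end Kickoff Meeting → 1
10:05 end Vendor Workshop → 0
11:15 start Release Check-in → 1
12:10 end Release Check-in → 0
12:50 start Architecture Meeting → 1
13:20 start Design Demo → 2
13:40 end Architecture Meeting → 1
14:55 end Design Demo → 0
16:05 start Architecture Review → 1
16:30 start Pricing Huddle → 2
17:20 start Pricing Session → 3
18:45 start Retrospective Sync → 4
19:05 end Architecture Review → 3
19:20 end Pricing Session → 2
19:25 end Pricing Huddle → 1
19:55 end Retrospective Sync → 0
Peak is 4, at 18:45 (Architecture Review, Pricing Huddle, Pricing Session, Retrospective Sync).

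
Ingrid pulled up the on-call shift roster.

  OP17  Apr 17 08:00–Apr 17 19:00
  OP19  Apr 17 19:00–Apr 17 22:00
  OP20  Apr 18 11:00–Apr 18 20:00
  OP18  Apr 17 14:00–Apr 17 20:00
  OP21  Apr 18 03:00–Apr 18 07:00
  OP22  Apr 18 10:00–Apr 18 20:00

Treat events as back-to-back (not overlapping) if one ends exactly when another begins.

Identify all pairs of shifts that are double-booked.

OP17 & OP18, OP18 & OP19, OP20 & OP22

Two intervals overlap when each starts before the other ends.
Sorted by start: OP17, OP18, OP19, OP21, OP22, OP20.
OP18 starts before OP17 ends → OP17 and OP18 overlap.
OP19 starts exactly when OP17 ends (back-to-back, no overlap), so OP17 has no further overlaps.
OP19 starts before OP18 ends → OP18 and OP19 overlap.
OP21 starts after OP18 ends, so OP18 has no further overlaps.
OP21 starts after OP19 ends, so OP19 has no further overlaps.
OP22 starts after OP21 ends, so OP21 has no further overlaps.
OP20 starts before OP22 ends → OP22 and OP20 overlap.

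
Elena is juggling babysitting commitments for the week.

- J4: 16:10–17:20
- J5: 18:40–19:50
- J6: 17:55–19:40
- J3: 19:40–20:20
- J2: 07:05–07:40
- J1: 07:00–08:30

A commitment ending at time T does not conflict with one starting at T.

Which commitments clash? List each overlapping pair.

Two intervals overlap when each starts before the other ends.
Sorted by start: J1, J2, J4, J6, J5, J3.
J2 starts before J1 ends → J1 and J2 overlap.
J4 starts after J1 ends; J1 is clear from here.
J4 starts after J2 ends; J2 is clear from here.
J6 starts after J4 ends; J4 is clear from here.
J5 starts before J6 ends → J6 and J5 overlap.
J3 starts exactly when J6 ends (back-to-back, no overlap).
J3 starts before J5 ends → J5 and J3 overlap.

J1 & J2, J3 & J5, J5 & J6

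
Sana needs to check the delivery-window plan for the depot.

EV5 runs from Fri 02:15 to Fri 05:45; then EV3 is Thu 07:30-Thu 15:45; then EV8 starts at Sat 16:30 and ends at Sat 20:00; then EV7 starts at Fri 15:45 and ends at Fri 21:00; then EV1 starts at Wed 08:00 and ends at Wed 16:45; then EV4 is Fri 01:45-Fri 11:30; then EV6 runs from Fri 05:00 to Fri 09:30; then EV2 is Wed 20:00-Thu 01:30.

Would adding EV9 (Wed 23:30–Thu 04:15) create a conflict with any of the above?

EV1: ends Wed 16:45 at or before EV9 starts Wed 23:30 → clear.
EV2: starts Wed 20:00 before EV9 ends Thu 04:15, and ends Thu 01:30 after EV9 starts Wed 23:30 → overlap.
EV3: starts Thu 07:30 at or after EV9 ends Thu 04:15 → clear.
EV4: starts Fri 01:45 at or after EV9 ends Thu 04:15 → clear.
EV5: starts Fri 02:15 at or after EV9 ends Thu 04:15 → clear.
EV6: starts Fri 05:00 at or after EV9 ends Thu 04:15 → clear.
EV7: starts Fri 15:45 at or after EV9 ends Thu 04:15 → clear.
EV8: starts Sat 16:30 at or after EV9 ends Thu 04:15 → clear.
EV9 overlaps EV2.

Yes — it overlaps EV2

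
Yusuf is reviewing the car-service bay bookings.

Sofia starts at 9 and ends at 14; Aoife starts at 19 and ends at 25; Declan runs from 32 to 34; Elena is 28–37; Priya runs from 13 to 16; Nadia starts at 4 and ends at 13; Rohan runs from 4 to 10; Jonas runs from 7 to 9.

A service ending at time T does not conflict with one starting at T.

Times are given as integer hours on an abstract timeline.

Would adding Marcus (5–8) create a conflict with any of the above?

Rohan: starts 4 before Marcus ends 8, and ends 10 after Marcus starts 5 → overlap.
Nadia: starts 4 before Marcus ends 8, and ends 13 after Marcus starts 5 → overlap.
Jonas: starts 7 before Marcus ends 8, and ends 9 after Marcus starts 5 → overlap.
Sofia: starts 9 at or after Marcus ends 8 → clear.
Priya: starts 13 at or after Marcus ends 8 → clear.
Aoife: starts 19 at or after Marcus ends 8 → clear.
Elena: starts 28 at or after Marcus ends 8 → clear.
Declan: starts 32 at or after Marcus ends 8 → clear.
Marcus overlaps Rohan, Nadia, Jonas.

Yes — it overlaps Jonas, Nadia, Rohan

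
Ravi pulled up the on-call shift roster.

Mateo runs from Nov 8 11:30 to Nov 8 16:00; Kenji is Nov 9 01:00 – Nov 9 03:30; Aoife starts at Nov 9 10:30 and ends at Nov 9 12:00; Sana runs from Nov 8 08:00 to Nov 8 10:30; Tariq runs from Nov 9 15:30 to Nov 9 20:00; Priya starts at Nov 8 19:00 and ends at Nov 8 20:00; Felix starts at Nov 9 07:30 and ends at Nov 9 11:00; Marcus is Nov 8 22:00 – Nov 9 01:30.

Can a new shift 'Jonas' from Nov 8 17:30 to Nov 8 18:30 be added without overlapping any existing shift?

Sana: ends Nov 8 10:30 at or before Jonas starts Nov 8 17:30 → clear.
Mateo: ends Nov 8 16:00 at or before Jonas starts Nov 8 17:30 → clear.
Priya: starts Nov 8 19:00 at or after Jonas ends Nov 8 18:30 → clear.
Marcus: starts Nov 8 22:00 at or after Jonas ends Nov 8 18:30 → clear.
Kenji: starts Nov 9 01:00 at or after Jonas ends Nov 8 18:30 → clear.
Felix: starts Nov 9 07:30 at or after Jonas ends Nov 8 18:30 → clear.
Aoife: starts Nov 9 10:30 at or after Jonas ends Nov 8 18:30 → clear.
Tariq: starts Nov 9 15:30 at or after Jonas ends Nov 8 18:30 → clear.

Yes — the slot is free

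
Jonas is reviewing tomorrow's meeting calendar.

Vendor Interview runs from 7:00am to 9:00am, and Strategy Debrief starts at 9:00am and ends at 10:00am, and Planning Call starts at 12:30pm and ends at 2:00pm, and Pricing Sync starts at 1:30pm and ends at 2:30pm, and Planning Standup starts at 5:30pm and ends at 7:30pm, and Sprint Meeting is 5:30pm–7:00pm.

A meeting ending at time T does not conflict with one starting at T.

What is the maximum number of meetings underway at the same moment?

2

Sweep the timeline, counting +1 at each start and −1 at each end (ends before starts at a tie):
7:00am start Vendor Interview → 1
9:00am end Vendor Interview → 0
9:00am start Strategy Debrief → 1
10:00am end Strategy Debrief → 0
12:30pm start Planning Call → 1
1:30pm start Pricing Sync → 2
2:00pm end Planning Call → 1
2:30pm end Pricing Sync → 0
5:30pm start Planning Standup → 1
5:30pm start Sprint Meeting → 2
7:00pm end Sprint Meeting → 1
7:30pm end Planning Standup → 0
Peak is 2, at 1:30pm (Planning Call, Pricing Sync).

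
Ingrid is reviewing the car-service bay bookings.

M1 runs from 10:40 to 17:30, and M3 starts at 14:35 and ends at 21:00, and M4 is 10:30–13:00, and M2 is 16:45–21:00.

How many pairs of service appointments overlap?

Sorted by start: M4, M1, M3, M2.
M1 starts before M4 ends → M4 and M1 overlap.
M3 starts after M4 ends, so nothing later overlaps M4 either.
M3 starts before M1 ends → M1 and M3 overlap.
M2 starts before M1 ends → M1 and M2 overlap.
M2 starts before M3 ends → M3 and M2 overlap.
Overlapping pairs: M1 & M2, M1 & M3, M1 & M4, M2 & M3 — 4 in total.

4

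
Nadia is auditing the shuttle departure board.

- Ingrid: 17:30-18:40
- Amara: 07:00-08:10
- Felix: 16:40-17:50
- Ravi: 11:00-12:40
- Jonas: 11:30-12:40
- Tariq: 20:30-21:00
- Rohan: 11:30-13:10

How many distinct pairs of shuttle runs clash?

4

Two intervals overlap when each starts before the other ends.
Sorted by start: Amara, Ravi, Jonas, Rohan, Felix, Ingrid, Tariq.
Ravi starts after Amara ends, so Amara has no further overlaps.
Jonas starts before Ravi ends → Ravi and Jonas overlap.
Rohan starts before Ravi ends → Ravi and Rohan overlap.
Felix starts after Ravi ends, so Ravi has no further overlaps.
Rohan starts before Jonas ends → Jonas and Rohan overlap.
Felix starts after Jonas ends, so Jonas has no further overlaps.
Felix starts after Rohan ends, so Rohan has no further overlaps.
Ingrid starts before Felix ends → Felix and Ingrid overlap.
Tariq starts after Felix ends.
Tariq starts after Ingrid ends.
Overlapping pairs: Felix & Ingrid, Jonas & Ravi, Jonas & Rohan, Ravi & Rohan — 4 in total.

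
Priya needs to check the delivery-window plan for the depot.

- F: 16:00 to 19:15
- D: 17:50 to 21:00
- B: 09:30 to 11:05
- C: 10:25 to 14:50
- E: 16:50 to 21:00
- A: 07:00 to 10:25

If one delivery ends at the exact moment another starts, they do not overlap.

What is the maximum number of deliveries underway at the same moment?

3

Sort all start/end points and keep a running count:
07:00 start A → 1
09:30 start B → 2
10:25 end A → 1
10:25 start C → 2
11:05 end B → 1
14:50 end C → 0
16:00 start F → 1
16:50 start E → 2
17:50 start D → 3
19:15 end F → 2
21:00 end D → 1
21:00 end E → 0
Peak is 3, at 17:50 (D, E, F).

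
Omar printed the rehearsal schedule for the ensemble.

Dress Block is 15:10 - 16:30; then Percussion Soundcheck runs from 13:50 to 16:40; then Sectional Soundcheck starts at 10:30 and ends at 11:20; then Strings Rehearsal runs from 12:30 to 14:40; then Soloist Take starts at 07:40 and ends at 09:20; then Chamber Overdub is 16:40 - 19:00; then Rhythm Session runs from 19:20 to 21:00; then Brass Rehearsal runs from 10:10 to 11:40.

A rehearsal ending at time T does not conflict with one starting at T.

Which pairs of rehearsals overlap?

Sorted by start: Soloist Take, Brass Rehearsal, Sectional Soundcheck, Strings Rehearsal, Percussion Soundcheck, Dress Block, Chamber Overdub, Rhythm Session.
Brass Rehearsal starts after Soloist Take ends, so nothing later overlaps Soloist Take either.
Sectional Soundcheck starts before Brass Rehearsal ends → Brass Rehearsal and Sectional Soundcheck overlap.
Strings Rehearsal starts after Brass Rehearsal ends, so nothing later overlaps Brass Rehearsal either.
Strings Rehearsal starts after Sectional Soundcheck ends, so nothing later overlaps Sectional Soundcheck either.
Percussion Soundcheck starts before Strings Rehearsal ends → Strings Rehearsal and Percussion Soundcheck overlap.
Dress Block starts after Strings Rehearsal ends, so nothing later overlaps Strings Rehearsal either.
Dress Block starts before Percussion Soundcheck ends → Percussion Soundcheck and Dress Block overlap.
Chamber Overdub starts exactly when Percussion Soundcheck ends (back-to-back, no overlap), so nothing later overlaps Percussion Soundcheck either.
Chamber Overdub starts after Dress Block ends, so nothing later overlaps Dress Block either.
Rhythm Session starts after Chamber Overdub ends.

Brass Rehearsal & Sectional Soundcheck, Dress Block & Percussion Soundcheck, Percussion Soundcheck & Strings Rehearsal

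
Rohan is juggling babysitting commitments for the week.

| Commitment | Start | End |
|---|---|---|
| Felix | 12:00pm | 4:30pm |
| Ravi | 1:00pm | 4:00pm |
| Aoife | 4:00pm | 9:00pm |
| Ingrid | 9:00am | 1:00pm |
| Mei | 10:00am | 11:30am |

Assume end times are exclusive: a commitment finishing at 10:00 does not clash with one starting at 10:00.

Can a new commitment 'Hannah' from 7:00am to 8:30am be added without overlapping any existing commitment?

Yes — the slot is free

Ingrid: starts 9:00am at or after Hannah ends 8:30am → clear.
Mei: starts 10:00am at or after Hannah ends 8:30am → clear.
Felix: starts 12:00pm at or after Hannah ends 8:30am → clear.
Ravi: starts 1:00pm at or after Hannah ends 8:30am → clear.
Aoife: starts 4:00pm at or after Hannah ends 8:30am → clear.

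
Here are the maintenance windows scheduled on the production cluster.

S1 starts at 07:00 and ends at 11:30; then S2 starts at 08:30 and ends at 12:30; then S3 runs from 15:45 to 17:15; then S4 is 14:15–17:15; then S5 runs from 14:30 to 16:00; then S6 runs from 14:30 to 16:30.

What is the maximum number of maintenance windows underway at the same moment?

4

Sort all start/end points and keep a running count:
07:00 start S1 → 1
08:30 start S2 → 2
11:30 end S1 → 1
12:30 end S2 → 0
14:15 start S4 → 1
14:30 start S5 → 2
14:30 start S6 → 3
15:45 start S3 → 4
16:00 end S5 → 3
16:30 end S6 → 2
17:15 end S3 → 1
17:15 end S4 → 0
Peak is 4, at 15:45 (S3, S4, S5, S6).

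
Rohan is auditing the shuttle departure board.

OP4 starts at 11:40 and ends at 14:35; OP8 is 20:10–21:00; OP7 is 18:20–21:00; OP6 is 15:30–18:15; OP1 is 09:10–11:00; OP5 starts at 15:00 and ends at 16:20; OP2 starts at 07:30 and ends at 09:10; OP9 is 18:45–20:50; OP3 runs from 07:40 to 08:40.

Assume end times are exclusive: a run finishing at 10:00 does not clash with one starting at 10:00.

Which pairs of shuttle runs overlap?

OP2 & OP3, OP5 & OP6, OP7 & OP8, OP7 & OP9, OP8 & OP9

Sorted by start: OP2, OP3, OP1, OP4, OP5, OP6, OP7, OP9, OP8.
OP3 starts before OP2 ends → OP2 and OP3 overlap.
OP1 starts exactly when OP2 ends (back-to-back, no overlap), so nothing later overlaps OP2 either.
OP1 starts after OP3 ends, so nothing later overlaps OP3 either.
OP4 starts after OP1 ends, so nothing later overlaps OP1 either.
OP5 starts after OP4 ends, so nothing later overlaps OP4 either.
OP6 starts before OP5 ends → OP5 and OP6 overlap.
OP7 starts after OP5 ends, so nothing later overlaps OP5 either.
OP7 starts after OP6 ends, so nothing later overlaps OP6 either.
OP9 starts before OP7 ends → OP7 and OP9 overlap.
OP8 starts before OP7 ends → OP7 and OP8 overlap.
OP8 starts before OP9 ends → OP9 and OP8 overlap.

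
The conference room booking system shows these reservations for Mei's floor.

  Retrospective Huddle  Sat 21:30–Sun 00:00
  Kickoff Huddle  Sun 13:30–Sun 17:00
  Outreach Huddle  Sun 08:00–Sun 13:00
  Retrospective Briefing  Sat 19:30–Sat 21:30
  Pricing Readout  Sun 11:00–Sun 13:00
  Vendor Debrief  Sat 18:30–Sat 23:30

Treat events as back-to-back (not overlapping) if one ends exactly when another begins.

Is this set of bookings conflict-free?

Two intervals overlap when each starts before the other ends.
Sorted by start: Vendor Debrief, Retrospective Briefing, Retrospective Huddle, Outreach Huddle, Pricing Readout, Kickoff Huddle.
Retrospective Briefing starts before Vendor Debrief ends → Vendor Debrief and Retrospective Briefing overlap.
That's a conflict, so the schedule is not conflict-free.

No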